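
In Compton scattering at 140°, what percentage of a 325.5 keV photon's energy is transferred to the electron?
0.5294 (or 52.94%)

Calculate initial and final photon energies:

Initial: E₀ = 325.5 keV → λ₀ = 3.8090 pm
Compton shift: Δλ = 4.2850 pm
Final wavelength: λ' = 8.0940 pm
Final energy: E' = 153.1802 keV

Fractional energy loss:
(E₀ - E')/E₀ = (325.5000 - 153.1802)/325.5000
= 172.3198/325.5000
= 0.5294
= 52.94%

(Intermediate values are shown rounded; full precision is carried through to the final answer.)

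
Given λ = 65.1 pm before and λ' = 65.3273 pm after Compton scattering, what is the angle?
25.00°

First find the wavelength shift:
Δλ = λ' - λ = 65.3273 - 65.1 = 0.2273 pm

Using Δλ = λ_C(1 - cos θ), with λ_C = h/(m_e·c) ≈ 2.42631024 pm:
cos θ = 1 - Δλ/λ_C
cos θ = 1 - 0.2273/2.42631024
cos θ = 0.906319

θ = arccos(0.906319)
θ = 25.00°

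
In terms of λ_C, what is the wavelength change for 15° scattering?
0.0341 λ_C

The Compton shift formula is:
Δλ = λ_C(1 - cos θ)

Dividing both sides by λ_C:
Δλ/λ_C = 1 - cos θ

For θ = 15°:
Δλ/λ_C = 1 - cos(15°)
Δλ/λ_C = 1 - 0.9659
Δλ/λ_C = 0.0341

This means the shift is 0.0341 × λ_C = 0.0827 pm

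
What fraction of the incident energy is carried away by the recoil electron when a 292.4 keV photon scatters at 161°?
0.5268 (or 52.68%)

Calculate initial and final photon energies:

Initial: E₀ = 292.4 keV → λ₀ = 4.2402 pm
Compton shift: Δλ = 4.7204 pm
Final wavelength: λ' = 8.9607 pm
Final energy: E' = 138.3651 keV

Fractional energy loss:
(E₀ - E')/E₀ = (292.4000 - 138.3651)/292.4000
= 154.0349/292.4000
= 0.5268
= 52.68%

(Intermediate values are shown rounded; full precision is carried through to the final answer.)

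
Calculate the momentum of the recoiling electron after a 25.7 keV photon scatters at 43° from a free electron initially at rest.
1.0002e-23 kg·m/s

The electron is initially at rest, so by conservation of momentum:
p⃗_e = p⃗₀ − p⃗'  (incident photon momentum minus scattered photon momentum)

Photon momentum magnitudes (p = h/λ = E/c):
λ₀ = hc/E₀ = 48.2429 pm → p₀ = h/λ₀ = 1.3735e-23 kg·m/s
Δλ = λ_C(1 − cos 43°) = 0.6518 pm
λ' = 48.8947 pm → p' = h/λ' = 1.3552e-23 kg·m/s

The scattered photon makes angle θ = 43° with the incident direction, so by the law of cosines:
|p⃗_e|² = p₀² + p'² − 2p₀p'cos θ
|p⃗_e|² = (1.3735e-23)² + (1.3552e-23)² − 2·1.3735e-23·1.3552e-23·cos(43°)
|p⃗_e| = 1.0002e-23 kg·m/s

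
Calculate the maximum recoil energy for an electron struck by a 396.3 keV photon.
240.9540 keV

Maximum energy transfer occurs at θ = 180° (backscattering).

Initial photon: E₀ = 396.3 keV → λ₀ = 3.1285 pm

Maximum Compton shift (at 180°):
Δλ_max = 2λ_C = 2 × 2.4263 = 4.8526 pm

Final wavelength:
λ' = 3.1285 + 4.8526 = 7.9812 pm

Minimum photon energy (maximum energy to electron):
E'_min = hc/λ' = 155.3460 keV

Maximum electron kinetic energy:
K_max = E₀ - E'_min = 396.3000 - 155.3460 = 240.9540 keV

(Intermediate values are shown rounded; full precision is carried through to the final answer.)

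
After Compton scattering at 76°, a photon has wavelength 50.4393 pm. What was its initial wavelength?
48.6000 pm

From λ' = λ + Δλ, we have λ = λ' - Δλ

First calculate the Compton shift:
Δλ = λ_C(1 - cos θ)
Δλ = 2.4263 × (1 - cos(76°))
Δλ = 2.4263 × 0.7581
Δλ = 1.8393 pm

Initial wavelength:
λ = λ' - Δλ
λ = 50.4393 - 1.8393
λ = 48.6000 pm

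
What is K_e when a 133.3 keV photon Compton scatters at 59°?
14.9697 keV

By energy conservation: K_e = E_initial - E_final

First find the scattered photon energy:
Initial wavelength: λ = hc/E = 9.3011 pm
Compton shift: Δλ = λ_C(1 - cos(59°)) = 1.1767 pm
Final wavelength: λ' = 9.3011 + 1.1767 = 10.4778 pm
Final photon energy: E' = hc/λ' = 118.3303 keV

Electron kinetic energy:
K_e = E - E' = 133.3000 - 118.3303 = 14.9697 keV

(Intermediate values are shown rounded; full precision is carried through to the final answer.)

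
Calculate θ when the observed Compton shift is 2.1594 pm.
83.68°

From the Compton formula Δλ = λ_C(1 - cos θ), we can solve for θ:

cos θ = 1 - Δλ/λ_C

Given:
- Δλ = 2.1594 pm
- λ_C = h/(m_e·c) ≈ 2.42631024 pm

cos θ = 1 - 2.1594/2.42631024
cos θ = 1 - 0.889993
cos θ = 0.110007

θ = arccos(0.110007)
θ = 83.68°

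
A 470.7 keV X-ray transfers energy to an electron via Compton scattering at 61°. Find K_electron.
151.4863 keV

By energy conservation: K_e = E_initial - E_final

First find the scattered photon energy:
Initial wavelength: λ = hc/E = 2.6340 pm
Compton shift: Δλ = λ_C(1 - cos(61°)) = 1.2500 pm
Final wavelength: λ' = 2.6340 + 1.2500 = 3.8841 pm
Final photon energy: E' = hc/λ' = 319.2137 keV

Electron kinetic energy:
K_e = E - E' = 470.7000 - 319.2137 = 151.4863 keV

(Intermediate values are shown rounded; full precision is carried through to the final answer.)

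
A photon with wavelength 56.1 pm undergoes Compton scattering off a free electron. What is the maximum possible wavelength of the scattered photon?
60.9526 pm (at θ = 180°)

The Compton shift is Δλ = λ_C(1 − cos θ).

Since cos θ ranges from −1 to 1, the factor (1 − cos θ) ranges from 0 to 2; the maximum shift occurs at θ = 180° (backscattering):
Δλ_max = 2λ_C = 2 × 2.4263 pm = 4.8526 pm

Maximum scattered wavelength:
λ'_max = λ₀ + Δλ_max = 56.1 + 4.8526 = 60.9526 pm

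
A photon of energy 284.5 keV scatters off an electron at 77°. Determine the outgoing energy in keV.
198.7411 keV

First convert energy to wavelength:
λ = hc/E, with hc ≈ 1239.842 keV·pm (i.e. 1239.842 eV·nm)

For E = 284.5 keV = 284500 eV:
λ = 1239.842 keV·pm / 284.5 keV
λ = 4.3580 pm

Calculate the Compton shift:
Δλ = λ_C(1 - cos(77°)) = 2.4263 × 0.7750
Δλ = 1.8805 pm

Final wavelength:
λ' = 4.3580 + 1.8805 = 6.2385 pm

Final energy:
E' = hc/λ' = 1239.842 / 6.2385 = 198.7411 keV

(Intermediate values are shown rounded; full precision is carried through to the final answer.)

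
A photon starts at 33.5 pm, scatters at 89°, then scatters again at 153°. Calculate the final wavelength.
40.4721 pm

Apply Compton shift twice:

First scattering at θ₁ = 89°:
Δλ₁ = λ_C(1 - cos(89°))
Δλ₁ = 2.4263 × 0.9825
Δλ₁ = 2.3840 pm

After first scattering:
λ₁ = 33.5 + 2.3840 = 35.8840 pm

Second scattering at θ₂ = 153°:
Δλ₂ = λ_C(1 - cos(153°))
Δλ₂ = 2.4263 × 1.8910
Δλ₂ = 4.5882 pm

Final wavelength:
λ₂ = 35.8840 + 4.5882 = 40.4721 pm

Total shift: Δλ_total = 2.3840 + 4.5882 = 6.9721 pm

(Intermediate values are shown rounded; full precision is carried through to the final answer.)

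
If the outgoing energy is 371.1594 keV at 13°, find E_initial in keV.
378.2000 keV

Convert final energy to wavelength (hc ≈ 1239.842 keV·pm):
λ' = hc/E' = 1239.842 / 371.1594 = 3.3405 pm

Calculate the Compton shift:
Δλ = λ_C(1 - cos(13°))
Δλ = 2.4263 × (1 - cos(13°))
Δλ = 0.0622 pm

Initial wavelength:
λ = λ' - Δλ = 3.3405 - 0.0622 = 3.2783 pm

Initial energy:
E = hc/λ = 1239.842 / 3.2783 = 378.2000 keV

(Intermediate values are shown rounded; full precision is carried through to the final answer.)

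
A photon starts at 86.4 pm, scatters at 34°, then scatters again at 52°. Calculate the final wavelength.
87.7473 pm

Apply Compton shift twice:

First scattering at θ₁ = 34°:
Δλ₁ = λ_C(1 - cos(34°))
Δλ₁ = 2.4263 × 0.1710
Δλ₁ = 0.4148 pm

After first scattering:
λ₁ = 86.4 + 0.4148 = 86.8148 pm

Second scattering at θ₂ = 52°:
Δλ₂ = λ_C(1 - cos(52°))
Δλ₂ = 2.4263 × 0.3843
Δλ₂ = 0.9325 pm

Final wavelength:
λ₂ = 86.8148 + 0.9325 = 87.7473 pm

Total shift: Δλ_total = 0.4148 + 0.9325 = 1.3473 pm

(Intermediate values are shown rounded; full precision is carried through to the final answer.)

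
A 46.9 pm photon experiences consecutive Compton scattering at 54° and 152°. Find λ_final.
52.4688 pm

Apply Compton shift twice:

First scattering at θ₁ = 54°:
Δλ₁ = λ_C(1 - cos(54°))
Δλ₁ = 2.4263 × 0.4122
Δλ₁ = 1.0002 pm

After first scattering:
λ₁ = 46.9 + 1.0002 = 47.9002 pm

Second scattering at θ₂ = 152°:
Δλ₂ = λ_C(1 - cos(152°))
Δλ₂ = 2.4263 × 1.8829
Δλ₂ = 4.5686 pm

Final wavelength:
λ₂ = 47.9002 + 4.5686 = 52.4688 pm

Total shift: Δλ_total = 1.0002 + 4.5686 = 5.5688 pm

(Intermediate values are shown rounded; full precision is carried through to the final answer.)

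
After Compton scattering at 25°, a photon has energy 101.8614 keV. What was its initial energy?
103.8000 keV

Convert final energy to wavelength (hc ≈ 1239.842 keV·pm):
λ' = hc/E' = 1239.842 / 101.8614 = 12.1719 pm

Calculate the Compton shift:
Δλ = λ_C(1 - cos(25°))
Δλ = 2.4263 × (1 - cos(25°))
Δλ = 0.2273 pm

Initial wavelength:
λ = λ' - Δλ = 12.1719 - 0.2273 = 11.9445 pm

Initial energy:
E = hc/λ = 1239.842 / 11.9445 = 103.8000 keV

(Intermediate values are shown rounded; full precision is carried through to the final answer.)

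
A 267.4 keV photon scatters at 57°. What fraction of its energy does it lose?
0.1924 (or 19.24%)

Calculate initial and final photon energies:

Initial: E₀ = 267.4 keV → λ₀ = 4.6367 pm
Compton shift: Δλ = 1.1048 pm
Final wavelength: λ' = 5.7415 pm
Final energy: E' = 215.9438 keV

Fractional energy loss:
(E₀ - E')/E₀ = (267.4000 - 215.9438)/267.4000
= 51.4562/267.4000
= 0.1924
= 19.24%

(Intermediate values are shown rounded; full precision is carried through to the final answer.)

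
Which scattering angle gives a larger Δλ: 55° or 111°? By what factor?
111° produces the larger shift by a factor of 3.185

Calculate both shifts using Δλ = λ_C(1 - cos θ):

For θ₁ = 55°:
Δλ₁ = 2.4263 × (1 - cos(55°))
Δλ₁ = 2.4263 × 0.4264
Δλ₁ = 1.0346 pm

For θ₂ = 111°:
Δλ₂ = 2.4263 × (1 - cos(111°))
Δλ₂ = 2.4263 × 1.3584
Δλ₂ = 3.2958 pm

The 111° angle produces the larger shift.
Ratio: 3.2958/1.0346 = 3.185

(Intermediate values are shown rounded; full precision is carried through to the final answer.)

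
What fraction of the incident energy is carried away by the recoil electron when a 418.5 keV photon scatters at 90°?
0.4502 (or 45.02%)

Calculate initial and final photon energies:

Initial: E₀ = 418.5 keV → λ₀ = 2.9626 pm
Compton shift: Δλ = 2.4263 pm
Final wavelength: λ' = 5.3889 pm
Final energy: E' = 230.0735 keV

Fractional energy loss:
(E₀ - E')/E₀ = (418.5000 - 230.0735)/418.5000
= 188.4265/418.5000
= 0.4502
= 45.02%

(Intermediate values are shown rounded; full precision is carried through to the final answer.)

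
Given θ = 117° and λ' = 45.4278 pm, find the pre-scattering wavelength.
41.9000 pm

From λ' = λ + Δλ, we have λ = λ' - Δλ

First calculate the Compton shift:
Δλ = λ_C(1 - cos θ)
Δλ = 2.4263 × (1 - cos(117°))
Δλ = 2.4263 × 1.4540
Δλ = 3.5278 pm

Initial wavelength:
λ = λ' - Δλ
λ = 45.4278 - 3.5278
λ = 41.9000 pm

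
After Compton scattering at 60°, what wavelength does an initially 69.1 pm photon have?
70.3132 pm

Using the Compton formula: λ' = λ + λ_C(1 − cos θ)

For θ = 60°, cos θ = 1/2 (exact) = 0.5000, so:
1 − cos 60° = 1 − (1/2) = 0.5000

Δλ = λ_C × 0.5000 = 2.4263 × 0.5000 = 1.2132 pm

λ' = 69.1 + 1.2132 = 70.3132 pm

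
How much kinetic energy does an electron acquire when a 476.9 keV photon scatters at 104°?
256.0157 keV

By energy conservation: K_e = E_initial - E_final

First find the scattered photon energy:
Initial wavelength: λ = hc/E = 2.5998 pm
Compton shift: Δλ = λ_C(1 - cos(104°)) = 3.0133 pm
Final wavelength: λ' = 2.5998 + 3.0133 = 5.6131 pm
Final photon energy: E' = hc/λ' = 220.8843 keV

Electron kinetic energy:
K_e = E - E' = 476.9000 - 220.8843 = 256.0157 keV

(Intermediate values are shown rounded; full precision is carried through to the final answer.)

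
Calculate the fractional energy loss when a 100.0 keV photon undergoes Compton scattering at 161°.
0.2757 (or 27.57%)

Calculate initial and final photon energies:

Initial: E₀ = 100.0 keV → λ₀ = 12.3984 pm
Compton shift: Δλ = 4.7204 pm
Final wavelength: λ' = 17.1189 pm
Final energy: E' = 72.4255 keV

Fractional energy loss:
(E₀ - E')/E₀ = (100.0000 - 72.4255)/100.0000
= 27.5745/100.0000
= 0.2757
= 27.57%

(Intermediate values are shown rounded; full precision is carried through to the final answer.)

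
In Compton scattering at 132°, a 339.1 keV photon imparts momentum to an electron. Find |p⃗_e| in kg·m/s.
2.4716e-22 kg·m/s

The electron is initially at rest, so by conservation of momentum:
p⃗_e = p⃗₀ − p⃗'  (incident photon momentum minus scattered photon momentum)

Photon momentum magnitudes (p = h/λ = E/c):
λ₀ = hc/E₀ = 3.6563 pm → p₀ = h/λ₀ = 1.8122e-22 kg·m/s
Δλ = λ_C(1 − cos 132°) = 4.0498 pm
λ' = 7.7061 pm → p' = h/λ' = 8.5985e-23 kg·m/s

The scattered photon makes angle θ = 132° with the incident direction, so by the law of cosines:
|p⃗_e|² = p₀² + p'² − 2p₀p'cos θ
|p⃗_e|² = (1.8122e-22)² + (8.5985e-23)² − 2·1.8122e-22·8.5985e-23·cos(132°)
|p⃗_e| = 2.4716e-22 kg·m/s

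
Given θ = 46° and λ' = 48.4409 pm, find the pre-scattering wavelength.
47.7000 pm

From λ' = λ + Δλ, we have λ = λ' - Δλ

First calculate the Compton shift:
Δλ = λ_C(1 - cos θ)
Δλ = 2.4263 × (1 - cos(46°))
Δλ = 2.4263 × 0.3053
Δλ = 0.7409 pm

Initial wavelength:
λ = λ' - Δλ
λ = 48.4409 - 0.7409
λ = 47.7000 pm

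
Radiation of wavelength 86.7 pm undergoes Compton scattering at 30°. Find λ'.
87.0251 pm

Using the Compton formula: λ' = λ + λ_C(1 − cos θ)

For θ = 30°, cos θ = √3/2 (exact) ≈ 0.8660, so:
1 − cos 30° = 1 − (√3/2) ≈ 0.1340

Δλ = λ_C × 0.1340 = 2.4263 × 0.1340 = 0.3251 pm

λ' = 86.7 + 0.3251 = 87.0251 pm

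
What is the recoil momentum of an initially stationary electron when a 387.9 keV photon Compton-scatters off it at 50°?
1.6158e-22 kg·m/s

The electron is initially at rest, so by conservation of momentum:
p⃗_e = p⃗₀ − p⃗'  (incident photon momentum minus scattered photon momentum)

Photon momentum magnitudes (p = h/λ = E/c):
λ₀ = hc/E₀ = 3.1963 pm → p₀ = h/λ₀ = 2.0730e-22 kg·m/s
Δλ = λ_C(1 − cos 50°) = 0.8667 pm
λ' = 4.0630 pm → p' = h/λ' = 1.6308e-22 kg·m/s

The scattered photon makes angle θ = 50° with the incident direction, so by the law of cosines:
|p⃗_e|² = p₀² + p'² − 2p₀p'cos θ
|p⃗_e|² = (2.0730e-22)² + (1.6308e-22)² − 2·2.0730e-22·1.6308e-22·cos(50°)
|p⃗_e| = 1.6158e-22 kg·m/s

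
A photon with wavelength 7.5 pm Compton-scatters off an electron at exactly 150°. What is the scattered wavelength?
12.0276 pm

Using the Compton formula: λ' = λ + λ_C(1 − cos θ)

For θ = 150°, cos θ = -√3/2 (exact) ≈ -0.8660, so:
1 − cos 150° = 1 − (-√3/2) ≈ 1.8660

Δλ = λ_C × 1.8660 = 2.4263 × 1.8660 = 4.5276 pm

λ' = 7.5 + 4.5276 = 12.0276 pm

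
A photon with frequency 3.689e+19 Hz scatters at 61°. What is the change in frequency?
4.918e+18 Hz (decrease)

Convert frequency to wavelength (c = 299792458 m/s):
λ₀ = c/f₀ = 299792458/3.689e+19 = 8.1266592e-12 m = 8.1267 pm

Calculate Compton shift:
Δλ = λ_C(1 - cos(61°)) = 1.2500 pm

Final wavelength:
λ' = λ₀ + Δλ = 8.1267 + 1.2500 = 9.3767 pm

Final frequency:
f' = c/λ' = 299792458/9.3766709e-12 = 3.1972164e+19 Hz

Frequency shift (decrease):
Δf = f₀ - f' = 3.689e+19 - 3.1972164e+19 = 4.918e+18 Hz

(Intermediate values are shown rounded; full precision is carried through to the final answer.)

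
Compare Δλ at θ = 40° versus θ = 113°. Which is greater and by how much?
113° produces the larger shift by a factor of 5.944

Calculate both shifts using Δλ = λ_C(1 - cos θ):

For θ₁ = 40°:
Δλ₁ = 2.4263 × (1 - cos(40°))
Δλ₁ = 2.4263 × 0.2340
Δλ₁ = 0.5676 pm

For θ₂ = 113°:
Δλ₂ = 2.4263 × (1 - cos(113°))
Δλ₂ = 2.4263 × 1.3907
Δλ₂ = 3.3743 pm

The 113° angle produces the larger shift.
Ratio: 3.3743/0.5676 = 5.944

(Intermediate values are shown rounded; full precision is carried through to the final answer.)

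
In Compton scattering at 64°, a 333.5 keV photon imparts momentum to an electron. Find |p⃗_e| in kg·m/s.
1.6851e-22 kg·m/s

The electron is initially at rest, so by conservation of momentum:
p⃗_e = p⃗₀ − p⃗'  (incident photon momentum minus scattered photon momentum)

Photon momentum magnitudes (p = h/λ = E/c):
λ₀ = hc/E₀ = 3.7177 pm → p₀ = h/λ₀ = 1.7823e-22 kg·m/s
Δλ = λ_C(1 − cos 64°) = 1.3627 pm
λ' = 5.0804 pm → p' = h/λ' = 1.3043e-22 kg·m/s

The scattered photon makes angle θ = 64° with the incident direction, so by the law of cosines:
|p⃗_e|² = p₀² + p'² − 2p₀p'cos θ
|p⃗_e|² = (1.7823e-22)² + (1.3043e-22)² − 2·1.7823e-22·1.3043e-22·cos(64°)
|p⃗_e| = 1.6851e-22 kg·m/s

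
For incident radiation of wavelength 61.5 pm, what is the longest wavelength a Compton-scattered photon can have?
66.3526 pm (at θ = 180°)

The Compton shift is Δλ = λ_C(1 − cos θ).

Since cos θ ranges from −1 to 1, the factor (1 − cos θ) ranges from 0 to 2; the maximum shift occurs at θ = 180° (backscattering):
Δλ_max = 2λ_C = 2 × 2.4263 pm = 4.8526 pm

Maximum scattered wavelength:
λ'_max = λ₀ + Δλ_max = 61.5 + 4.8526 = 66.3526 pm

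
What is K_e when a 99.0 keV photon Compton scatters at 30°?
2.5046 keV

By energy conservation: K_e = E_initial - E_final

First find the scattered photon energy:
Initial wavelength: λ = hc/E = 12.5237 pm
Compton shift: Δλ = λ_C(1 - cos(30°)) = 0.3251 pm
Final wavelength: λ' = 12.5237 + 0.3251 = 12.8487 pm
Final photon energy: E' = hc/λ' = 96.4954 keV

Electron kinetic energy:
K_e = E - E' = 99.0000 - 96.4954 = 2.5046 keV

(Intermediate values are shown rounded; full precision is carried through to the final answer.)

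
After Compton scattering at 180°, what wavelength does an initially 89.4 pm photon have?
94.2526 pm

Using the Compton formula: λ' = λ + λ_C(1 − cos θ)

For θ = 180°, cos θ = -1 (exact) = -1.0000, so:
1 − cos 180° = 1 − (-1) = 2.0000

Δλ = λ_C × 2.0000 = 2.4263 × 2.0000 = 4.8526 pm

λ' = 89.4 + 4.8526 = 94.2526 pm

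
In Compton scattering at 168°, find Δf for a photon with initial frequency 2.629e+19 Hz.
7.788e+18 Hz (decrease)

Convert frequency to wavelength (c = 299792458 m/s):
λ₀ = c/f₀ = 299792458/2.629e+19 = 1.1403289e-11 m = 11.4033 pm

Calculate Compton shift:
Δλ = λ_C(1 - cos(168°)) = 4.7996 pm

Final wavelength:
λ' = λ₀ + Δλ = 11.4033 + 4.7996 = 16.2029 pm

Final frequency:
f' = c/λ' = 299792458/1.6202888e-11 = 1.8502408e+19 Hz

Frequency shift (decrease):
Δf = f₀ - f' = 2.629e+19 - 1.8502408e+19 = 7.788e+18 Hz

(Intermediate values are shown rounded; full precision is carried through to the final answer.)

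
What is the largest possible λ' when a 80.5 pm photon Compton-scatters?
85.3526 pm (at θ = 180°)

The Compton shift is Δλ = λ_C(1 − cos θ).

Since cos θ ranges from −1 to 1, the factor (1 − cos θ) ranges from 0 to 2; the maximum shift occurs at θ = 180° (backscattering):
Δλ_max = 2λ_C = 2 × 2.4263 pm = 4.8526 pm

Maximum scattered wavelength:
λ'_max = λ₀ + Δλ_max = 80.5 + 4.8526 = 85.3526 pm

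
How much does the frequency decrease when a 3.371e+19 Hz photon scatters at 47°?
2.691e+18 Hz (decrease)

Convert frequency to wavelength (c = 299792458 m/s):
λ₀ = c/f₀ = 299792458/3.371e+19 = 8.8932797e-12 m = 8.8933 pm

Calculate Compton shift:
Δλ = λ_C(1 - cos(47°)) = 0.7716 pm

Final wavelength:
λ' = λ₀ + Δλ = 8.8933 + 0.7716 = 9.6649 pm

Final frequency:
f' = c/λ' = 299792458/9.6648503e-12 = 3.1018841e+19 Hz

Frequency shift (decrease):
Δf = f₀ - f' = 3.371e+19 - 3.1018841e+19 = 2.691e+18 Hz

(Intermediate values are shown rounded; full precision is carried through to the final answer.)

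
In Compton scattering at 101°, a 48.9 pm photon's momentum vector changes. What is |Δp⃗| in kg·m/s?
2.0334e-23 kg·m/s

Photon momentum magnitude is p = h/λ.

Initial momentum:
p₀ = h/λ = 6.6261e-34/4.8900e-11 = 1.3550e-23 kg·m/s

After scattering:
λ' = λ + Δλ = 48.9 + 2.8893 = 51.7893 pm
p' = h/λ' = 6.6261e-34/5.1789e-11 = 1.2794e-23 kg·m/s

Momentum is a vector; the scattered photon's direction makes angle θ = 101° with the incident direction. The magnitude of the vector change Δp⃗ = p⃗₀ − p⃗' is found from the law of cosines:
|Δp⃗|² = p₀² + p'² − 2p₀p'cos θ
|Δp⃗|² = (1.3550e-23)² + (1.2794e-23)² − 2·1.3550e-23·1.2794e-23·cos(101°)
|Δp⃗| = 2.0334e-23 kg·m/s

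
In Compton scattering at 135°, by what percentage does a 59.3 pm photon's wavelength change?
6.9848%

Calculate the Compton shift:
Δλ = λ_C(1 - cos(135°))
Δλ = 2.4263 × (1 - cos(135°))
Δλ = 2.4263 × 1.7071
Δλ = 4.1420 pm

Percentage change:
(Δλ/λ₀) × 100 = (4.1420/59.3) × 100
= 6.9848%

(Intermediate values are shown rounded; full precision is carried through to the final answer.)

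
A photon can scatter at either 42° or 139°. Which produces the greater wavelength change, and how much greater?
139° produces the larger shift by a factor of 6.832

Calculate both shifts using Δλ = λ_C(1 - cos θ):

For θ₁ = 42°:
Δλ₁ = 2.4263 × (1 - cos(42°))
Δλ₁ = 2.4263 × 0.2569
Δλ₁ = 0.6232 pm

For θ₂ = 139°:
Δλ₂ = 2.4263 × (1 - cos(139°))
Δλ₂ = 2.4263 × 1.7547
Δλ₂ = 4.2575 pm

The 139° angle produces the larger shift.
Ratio: 4.2575/0.6232 = 6.832

(Intermediate values are shown rounded; full precision is carried through to the final answer.)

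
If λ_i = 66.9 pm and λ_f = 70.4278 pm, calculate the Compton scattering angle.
117.00°

First find the wavelength shift:
Δλ = λ' - λ = 70.4278 - 66.9 = 3.5278 pm

Using Δλ = λ_C(1 - cos θ), with λ_C = h/(m_e·c) ≈ 2.42631024 pm:
cos θ = 1 - Δλ/λ_C
cos θ = 1 - 3.5278/2.42631024
cos θ = -0.453977

θ = arccos(-0.453977)
θ = 117.00°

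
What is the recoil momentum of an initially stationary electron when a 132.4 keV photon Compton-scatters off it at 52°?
5.9507e-23 kg·m/s

The electron is initially at rest, so by conservation of momentum:
p⃗_e = p⃗₀ − p⃗'  (incident photon momentum minus scattered photon momentum)

Photon momentum magnitudes (p = h/λ = E/c):
λ₀ = hc/E₀ = 9.3644 pm → p₀ = h/λ₀ = 7.0758e-23 kg·m/s
Δλ = λ_C(1 − cos 52°) = 0.9325 pm
λ' = 10.2969 pm → p' = h/λ' = 6.4350e-23 kg·m/s

The scattered photon makes angle θ = 52° with the incident direction, so by the law of cosines:
|p⃗_e|² = p₀² + p'² − 2p₀p'cos θ
|p⃗_e|² = (7.0758e-23)² + (6.4350e-23)² − 2·7.0758e-23·6.4350e-23·cos(52°)
|p⃗_e| = 5.9507e-23 kg·m/s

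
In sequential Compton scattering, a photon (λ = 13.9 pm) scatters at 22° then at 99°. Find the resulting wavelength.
16.8825 pm

Apply Compton shift twice:

First scattering at θ₁ = 22°:
Δλ₁ = λ_C(1 - cos(22°))
Δλ₁ = 2.4263 × 0.0728
Δλ₁ = 0.1767 pm

After first scattering:
λ₁ = 13.9 + 0.1767 = 14.0767 pm

Second scattering at θ₂ = 99°:
Δλ₂ = λ_C(1 - cos(99°))
Δλ₂ = 2.4263 × 1.1564
Δλ₂ = 2.8059 pm

Final wavelength:
λ₂ = 14.0767 + 2.8059 = 16.8825 pm

Total shift: Δλ_total = 0.1767 + 2.8059 = 2.9825 pm

(Intermediate values are shown rounded; full precision is carried through to the final answer.)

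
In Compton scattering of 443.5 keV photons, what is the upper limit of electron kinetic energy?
281.3911 keV

Maximum energy transfer occurs at θ = 180° (backscattering).

Initial photon: E₀ = 443.5 keV → λ₀ = 2.7956 pm

Maximum Compton shift (at 180°):
Δλ_max = 2λ_C = 2 × 2.4263 = 4.8526 pm

Final wavelength:
λ' = 2.7956 + 4.8526 = 7.6482 pm

Minimum photon energy (maximum energy to electron):
E'_min = hc/λ' = 162.1089 keV

Maximum electron kinetic energy:
K_max = E₀ - E'_min = 443.5000 - 162.1089 = 281.3911 keV

(Intermediate values are shown rounded; full precision is carried through to the final answer.)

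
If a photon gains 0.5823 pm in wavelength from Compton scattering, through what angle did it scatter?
40.54°

From the Compton formula Δλ = λ_C(1 - cos θ), we can solve for θ:

cos θ = 1 - Δλ/λ_C

Given:
- Δλ = 0.5823 pm
- λ_C = h/(m_e·c) ≈ 2.42631024 pm

cos θ = 1 - 0.5823/2.42631024
cos θ = 1 - 0.239994
cos θ = 0.760006

θ = arccos(0.760006)
θ = 40.54°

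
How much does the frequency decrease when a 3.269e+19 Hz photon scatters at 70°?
4.847e+18 Hz (decrease)

Convert frequency to wavelength (c = 299792458 m/s):
λ₀ = c/f₀ = 299792458/3.269e+19 = 9.1707696e-12 m = 9.1708 pm

Calculate Compton shift:
Δλ = λ_C(1 - cos(70°)) = 1.5965 pm

Final wavelength:
λ' = λ₀ + Δλ = 9.1708 + 1.5965 = 10.7672 pm

Final frequency:
f' = c/λ' = 299792458/1.0767233e-11 = 2.7843037e+19 Hz

Frequency shift (decrease):
Δf = f₀ - f' = 3.269e+19 - 2.7843037e+19 = 4.847e+18 Hz

(Intermediate values are shown rounded; full precision is carried through to the final answer.)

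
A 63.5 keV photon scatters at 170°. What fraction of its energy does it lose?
0.1978 (or 19.78%)

Calculate initial and final photon energies:

Initial: E₀ = 63.5 keV → λ₀ = 19.5251 pm
Compton shift: Δλ = 4.8158 pm
Final wavelength: λ' = 24.3408 pm
Final energy: E' = 50.9367 keV

Fractional energy loss:
(E₀ - E')/E₀ = (63.5000 - 50.9367)/63.5000
= 12.5633/63.5000
= 0.1978
= 19.78%

(Intermediate values are shown rounded; full precision is carried through to the final answer.)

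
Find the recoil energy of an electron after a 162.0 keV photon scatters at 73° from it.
29.6834 keV

By energy conservation: K_e = E_initial - E_final

First find the scattered photon energy:
Initial wavelength: λ = hc/E = 7.6533 pm
Compton shift: Δλ = λ_C(1 - cos(73°)) = 1.7169 pm
Final wavelength: λ' = 7.6533 + 1.7169 = 9.3703 pm
Final photon energy: E' = hc/λ' = 132.3166 keV

Electron kinetic energy:
K_e = E - E' = 162.0000 - 132.3166 = 29.6834 keV

(Intermediate values are shown rounded; full precision is carried through to the final answer.)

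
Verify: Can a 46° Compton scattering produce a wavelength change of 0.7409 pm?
Yes, consistent

Calculate the expected shift for θ = 46°:

Δλ_expected = λ_C(1 - cos(46°))
Δλ_expected = 2.4263 × (1 - cos(46°))
Δλ_expected = 2.4263 × 0.3053
Δλ_expected = 0.7409 pm

Given shift: 0.7409 pm
Expected shift: 0.7409 pm
Difference: 0.0000 pm

The values match. This is consistent with Compton scattering at the stated angle.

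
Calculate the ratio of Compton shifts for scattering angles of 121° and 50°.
121° produces the larger shift by a factor of 4.241

Calculate both shifts using Δλ = λ_C(1 - cos θ):

For θ₁ = 50°:
Δλ₁ = 2.4263 × (1 - cos(50°))
Δλ₁ = 2.4263 × 0.3572
Δλ₁ = 0.8667 pm

For θ₂ = 121°:
Δλ₂ = 2.4263 × (1 - cos(121°))
Δλ₂ = 2.4263 × 1.5150
Δλ₂ = 3.6760 pm

The 121° angle produces the larger shift.
Ratio: 3.6760/0.8667 = 4.241

(Intermediate values are shown rounded; full precision is carried through to the final answer.)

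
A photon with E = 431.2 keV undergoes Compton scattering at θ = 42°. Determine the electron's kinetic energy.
76.8116 keV

By energy conservation: K_e = E_initial - E_final

First find the scattered photon energy:
Initial wavelength: λ = hc/E = 2.8753 pm
Compton shift: Δλ = λ_C(1 - cos(42°)) = 0.6232 pm
Final wavelength: λ' = 2.8753 + 0.6232 = 3.4985 pm
Final photon energy: E' = hc/λ' = 354.3884 keV

Electron kinetic energy:
K_e = E - E' = 431.2000 - 354.3884 = 76.8116 keV

(Intermediate values are shown rounded; full precision is carried through to the final answer.)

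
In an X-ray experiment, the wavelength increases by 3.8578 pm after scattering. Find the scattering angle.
126.16°

From the Compton formula Δλ = λ_C(1 - cos θ), we can solve for θ:

cos θ = 1 - Δλ/λ_C

Given:
- Δλ = 3.8578 pm
- λ_C = h/(m_e·c) ≈ 2.42631024 pm

cos θ = 1 - 3.8578/2.42631024
cos θ = 1 - 1.589986
cos θ = -0.589986

θ = arccos(-0.589986)
θ = 126.16°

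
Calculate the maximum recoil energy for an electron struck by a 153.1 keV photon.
57.3657 keV

Maximum energy transfer occurs at θ = 180° (backscattering).

Initial photon: E₀ = 153.1 keV → λ₀ = 8.0982 pm

Maximum Compton shift (at 180°):
Δλ_max = 2λ_C = 2 × 2.4263 = 4.8526 pm

Final wavelength:
λ' = 8.0982 + 4.8526 = 12.9509 pm

Minimum photon energy (maximum energy to electron):
E'_min = hc/λ' = 95.7343 keV

Maximum electron kinetic energy:
K_max = E₀ - E'_min = 153.1000 - 95.7343 = 57.3657 keV

(Intermediate values are shown rounded; full precision is carried through to the final answer.)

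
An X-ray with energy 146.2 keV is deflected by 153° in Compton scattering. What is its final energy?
94.8717 keV

First convert energy to wavelength:
λ = hc/E, with hc ≈ 1239.842 keV·pm (i.e. 1239.842 eV·nm)

For E = 146.2 keV = 146200 eV:
λ = 1239.842 keV·pm / 146.2 keV
λ = 8.4805 pm

Calculate the Compton shift:
Δλ = λ_C(1 - cos(153°)) = 2.4263 × 1.8910
Δλ = 4.5882 pm

Final wavelength:
λ' = 8.4805 + 4.5882 = 13.0686 pm

Final energy:
E' = hc/λ' = 1239.842 / 13.0686 = 94.8717 keV

(Intermediate values are shown rounded; full precision is carried through to the final answer.)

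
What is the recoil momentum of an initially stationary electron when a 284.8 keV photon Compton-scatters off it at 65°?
1.4701e-22 kg·m/s

The electron is initially at rest, so by conservation of momentum:
p⃗_e = p⃗₀ − p⃗'  (incident photon momentum minus scattered photon momentum)

Photon momentum magnitudes (p = h/λ = E/c):
λ₀ = hc/E₀ = 4.3534 pm → p₀ = h/λ₀ = 1.5221e-22 kg·m/s
Δλ = λ_C(1 − cos 65°) = 1.4009 pm
λ' = 5.7543 pm → p' = h/λ' = 1.1515e-22 kg·m/s

The scattered photon makes angle θ = 65° with the incident direction, so by the law of cosines:
|p⃗_e|² = p₀² + p'² − 2p₀p'cos θ
|p⃗_e|² = (1.5221e-22)² + (1.1515e-22)² − 2·1.5221e-22·1.1515e-22·cos(65°)
|p⃗_e| = 1.4701e-22 kg·m/s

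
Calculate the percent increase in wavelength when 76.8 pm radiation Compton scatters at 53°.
1.2580%

Calculate the Compton shift:
Δλ = λ_C(1 - cos(53°))
Δλ = 2.4263 × (1 - cos(53°))
Δλ = 2.4263 × 0.3982
Δλ = 0.9661 pm

Percentage change:
(Δλ/λ₀) × 100 = (0.9661/76.8) × 100
= 1.2580%

(Intermediate values are shown rounded; full precision is carried through to the final answer.)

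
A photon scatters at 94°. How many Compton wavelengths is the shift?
1.0698 λ_C

The Compton shift formula is:
Δλ = λ_C(1 - cos θ)

Dividing both sides by λ_C:
Δλ/λ_C = 1 - cos θ

For θ = 94°:
Δλ/λ_C = 1 - cos(94°)
Δλ/λ_C = 1 - -0.0698
Δλ/λ_C = 1.0698

This means the shift is 1.0698 × λ_C = 2.5956 pm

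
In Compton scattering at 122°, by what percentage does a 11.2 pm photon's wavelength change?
33.1434%

Calculate the Compton shift:
Δλ = λ_C(1 - cos(122°))
Δλ = 2.4263 × (1 - cos(122°))
Δλ = 2.4263 × 1.5299
Δλ = 3.7121 pm

Percentage change:
(Δλ/λ₀) × 100 = (3.7121/11.2) × 100
= 33.1434%

(Intermediate values are shown rounded; full precision is carried through to the final answer.)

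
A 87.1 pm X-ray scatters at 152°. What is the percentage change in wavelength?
5.2453%

Calculate the Compton shift:
Δλ = λ_C(1 - cos(152°))
Δλ = 2.4263 × (1 - cos(152°))
Δλ = 2.4263 × 1.8829
Δλ = 4.5686 pm

Percentage change:
(Δλ/λ₀) × 100 = (4.5686/87.1) × 100
= 5.2453%

(Intermediate values are shown rounded; full precision is carried through to the final answer.)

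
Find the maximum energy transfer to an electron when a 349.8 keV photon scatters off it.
202.1479 keV

Maximum energy transfer occurs at θ = 180° (backscattering).

Initial photon: E₀ = 349.8 keV → λ₀ = 3.5444 pm

Maximum Compton shift (at 180°):
Δλ_max = 2λ_C = 2 × 2.4263 = 4.8526 pm

Final wavelength:
λ' = 3.5444 + 4.8526 = 8.3971 pm

Minimum photon energy (maximum energy to electron):
E'_min = hc/λ' = 147.6521 keV

Maximum electron kinetic energy:
K_max = E₀ - E'_min = 349.8000 - 147.6521 = 202.1479 keV

(Intermediate values are shown rounded; full precision is carried through to the final answer.)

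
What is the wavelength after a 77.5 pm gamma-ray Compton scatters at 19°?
77.6322 pm

Using the Compton scattering formula:
λ' = λ + Δλ = λ + λ_C(1 - cos θ)

Given:
- Initial wavelength λ = 77.5 pm
- Scattering angle θ = 19°
- Compton wavelength λ_C ≈ 2.4263 pm

Calculate the shift:
Δλ = 2.4263 × (1 - cos(19°))
Δλ = 2.4263 × 0.0545
Δλ = 0.1322 pm

Final wavelength:
λ' = 77.5 + 0.1322 = 77.6322 pm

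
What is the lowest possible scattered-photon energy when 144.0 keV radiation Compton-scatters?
92.0951 keV (at θ = 180°)

The scattered photon has minimum energy when its wavelength is maximum, i.e., when the Compton shift Δλ = λ_C(1 − cos θ) is maximum. This occurs at θ = 180° (backscattering), giving Δλ_max = 2λ_C = 4.8526 pm.

Initial wavelength: λ₀ = hc/E₀ = 8.6100 pm
Maximum final wavelength: λ'_max = λ₀ + 2λ_C = 8.6100 + 4.8526 = 13.4626 pm
Minimum final energy: E'_min = hc/λ'_max = 92.0951 keV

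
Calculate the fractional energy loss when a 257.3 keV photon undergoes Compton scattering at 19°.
0.0267 (or 2.67%)

Calculate initial and final photon energies:

Initial: E₀ = 257.3 keV → λ₀ = 4.8187 pm
Compton shift: Δλ = 0.1322 pm
Final wavelength: λ' = 4.9509 pm
Final energy: E' = 250.4300 keV

Fractional energy loss:
(E₀ - E')/E₀ = (257.3000 - 250.4300)/257.3000
= 6.8700/257.3000
= 0.0267
= 2.67%

(Intermediate values are shown rounded; full precision is carried through to the final answer.)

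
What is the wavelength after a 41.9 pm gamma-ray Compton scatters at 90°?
44.3263 pm

Using the Compton scattering formula:
λ' = λ + Δλ = λ + λ_C(1 - cos θ)

Given:
- Initial wavelength λ = 41.9 pm
- Scattering angle θ = 90°
- Compton wavelength λ_C ≈ 2.4263 pm

Calculate the shift:
Δλ = 2.4263 × (1 - cos(90°))
Δλ = 2.4263 × 1.0000
Δλ = 2.4263 pm

Final wavelength:
λ' = 41.9 + 2.4263 = 44.3263 pm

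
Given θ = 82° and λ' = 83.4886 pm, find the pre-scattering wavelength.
81.4000 pm

From λ' = λ + Δλ, we have λ = λ' - Δλ

First calculate the Compton shift:
Δλ = λ_C(1 - cos θ)
Δλ = 2.4263 × (1 - cos(82°))
Δλ = 2.4263 × 0.8608
Δλ = 2.0886 pm

Initial wavelength:
λ = λ' - Δλ
λ = 83.4886 - 2.0886
λ = 81.4000 pm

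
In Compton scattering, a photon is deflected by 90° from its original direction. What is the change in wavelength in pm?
2.4263 pm

Using the Compton scattering formula:
Δλ = λ_C(1 - cos θ)

where λ_C = h/(m_e·c) ≈ 2.4263 pm is the Compton wavelength of an electron.

For θ = 90°:
cos(90°) = 0.0000
1 - cos(90°) = 1.0000

Δλ = 2.4263 × 1.0000
Δλ = 2.4263 pm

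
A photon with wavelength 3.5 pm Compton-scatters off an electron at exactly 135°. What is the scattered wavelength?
7.6420 pm

Using the Compton formula: λ' = λ + λ_C(1 − cos θ)

For θ = 135°, cos θ = -√2/2 (exact) ≈ -0.7071, so:
1 − cos 135° = 1 − (-√2/2) ≈ 1.7071

Δλ = λ_C × 1.7071 = 2.4263 × 1.7071 = 4.1420 pm

λ' = 3.5 + 4.1420 = 7.6420 pm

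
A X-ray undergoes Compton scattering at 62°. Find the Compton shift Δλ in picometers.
1.2872 pm

Using the Compton scattering formula:
Δλ = λ_C(1 - cos θ)

where λ_C = h/(m_e·c) ≈ 2.4263 pm is the Compton wavelength of an electron.

For θ = 62°:
cos(62°) = 0.4695
1 - cos(62°) = 0.5305

Δλ = 2.4263 × 0.5305
Δλ = 1.2872 pm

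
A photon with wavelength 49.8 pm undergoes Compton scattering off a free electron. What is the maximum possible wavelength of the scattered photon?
54.6526 pm (at θ = 180°)

The Compton shift is Δλ = λ_C(1 − cos θ).

Since cos θ ranges from −1 to 1, the factor (1 − cos θ) ranges from 0 to 2; the maximum shift occurs at θ = 180° (backscattering):
Δλ_max = 2λ_C = 2 × 2.4263 pm = 4.8526 pm

Maximum scattered wavelength:
λ'_max = λ₀ + Δλ_max = 49.8 + 4.8526 = 54.6526 pm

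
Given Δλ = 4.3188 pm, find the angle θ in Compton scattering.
141.26°

From the Compton formula Δλ = λ_C(1 - cos θ), we can solve for θ:

cos θ = 1 - Δλ/λ_C

Given:
- Δλ = 4.3188 pm
- λ_C = h/(m_e·c) ≈ 2.42631024 pm

cos θ = 1 - 4.3188/2.42631024
cos θ = 1 - 1.779987
cos θ = -0.779987

θ = arccos(-0.779987)
θ = 141.26°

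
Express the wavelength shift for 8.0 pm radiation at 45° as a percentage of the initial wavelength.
8.8831%

Calculate the Compton shift:
Δλ = λ_C(1 - cos(45°))
Δλ = 2.4263 × (1 - cos(45°))
Δλ = 2.4263 × 0.2929
Δλ = 0.7106 pm

Percentage change:
(Δλ/λ₀) × 100 = (0.7106/8.0) × 100
= 8.8831%

(Intermediate values are shown rounded; full precision is carried through to the final answer.)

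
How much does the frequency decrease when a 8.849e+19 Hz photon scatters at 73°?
2.976e+19 Hz (decrease)

Convert frequency to wavelength (c = 299792458 m/s):
λ₀ = c/f₀ = 299792458/8.849e+19 = 3.3878682e-12 m = 3.3879 pm

Calculate Compton shift:
Δλ = λ_C(1 - cos(73°)) = 1.7169 pm

Final wavelength:
λ' = λ₀ + Δλ = 3.3879 + 1.7169 = 5.1048 pm

Final frequency:
f' = c/λ' = 299792458/5.1047940e-12 = 5.8727631e+19 Hz

Frequency shift (decrease):
Δf = f₀ - f' = 8.849e+19 - 5.8727631e+19 = 2.976e+19 Hz

(Intermediate values are shown rounded; full precision is carried through to the final answer.)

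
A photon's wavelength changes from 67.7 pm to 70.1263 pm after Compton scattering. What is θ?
90.00°

First find the wavelength shift:
Δλ = λ' - λ = 70.1263 - 67.7 = 2.4263 pm

Using Δλ = λ_C(1 - cos θ), with λ_C = h/(m_e·c) ≈ 2.42631024 pm:
cos θ = 1 - Δλ/λ_C
cos θ = 1 - 2.4263/2.42631024
cos θ = 0.000004

θ = arccos(0.000004)
θ = 90.00°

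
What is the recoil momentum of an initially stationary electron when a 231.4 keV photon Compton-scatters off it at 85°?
1.4513e-22 kg·m/s

The electron is initially at rest, so by conservation of momentum:
p⃗_e = p⃗₀ − p⃗'  (incident photon momentum minus scattered photon momentum)

Photon momentum magnitudes (p = h/λ = E/c):
λ₀ = hc/E₀ = 5.3580 pm → p₀ = h/λ₀ = 1.2367e-22 kg·m/s
Δλ = λ_C(1 − cos 85°) = 2.2148 pm
λ' = 7.5728 pm → p' = h/λ' = 8.7498e-23 kg·m/s

The scattered photon makes angle θ = 85° with the incident direction, so by the law of cosines:
|p⃗_e|² = p₀² + p'² − 2p₀p'cos θ
|p⃗_e|² = (1.2367e-22)² + (8.7498e-23)² − 2·1.2367e-22·8.7498e-23·cos(85°)
|p⃗_e| = 1.4513e-22 kg·m/s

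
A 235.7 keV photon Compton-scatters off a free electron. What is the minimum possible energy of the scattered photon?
122.6003 keV (at θ = 180°)

The scattered photon has minimum energy when its wavelength is maximum, i.e., when the Compton shift Δλ = λ_C(1 − cos θ) is maximum. This occurs at θ = 180° (backscattering), giving Δλ_max = 2λ_C = 4.8526 pm.

Initial wavelength: λ₀ = hc/E₀ = 5.2603 pm
Maximum final wavelength: λ'_max = λ₀ + 2λ_C = 5.2603 + 4.8526 = 10.1129 pm
Minimum final energy: E'_min = hc/λ'_max = 122.6003 keV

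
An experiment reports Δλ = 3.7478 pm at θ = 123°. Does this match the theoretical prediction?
Yes, consistent

Calculate the expected shift for θ = 123°:

Δλ_expected = λ_C(1 - cos(123°))
Δλ_expected = 2.4263 × (1 - cos(123°))
Δλ_expected = 2.4263 × 1.5446
Δλ_expected = 3.7478 pm

Given shift: 3.7478 pm
Expected shift: 3.7478 pm
Difference: 0.0000 pm

The values match. This is consistent with Compton scattering at the stated angle.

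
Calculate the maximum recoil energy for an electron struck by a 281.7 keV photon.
147.7196 keV

Maximum energy transfer occurs at θ = 180° (backscattering).

Initial photon: E₀ = 281.7 keV → λ₀ = 4.4013 pm

Maximum Compton shift (at 180°):
Δλ_max = 2λ_C = 2 × 2.4263 = 4.8526 pm

Final wavelength:
λ' = 4.4013 + 4.8526 = 9.2539 pm

Minimum photon energy (maximum energy to electron):
E'_min = hc/λ' = 133.9804 keV

Maximum electron kinetic energy:
K_max = E₀ - E'_min = 281.7000 - 133.9804 = 147.7196 keV

(Intermediate values are shown rounded; full precision is carried through to the final answer.)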